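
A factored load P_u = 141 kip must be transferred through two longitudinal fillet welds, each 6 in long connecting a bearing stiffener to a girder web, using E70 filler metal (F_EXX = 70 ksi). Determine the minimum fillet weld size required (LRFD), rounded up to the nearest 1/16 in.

Total weld length L = 12 in.
Required throat t_e = P_u / (φ × 0.6 F_EXX × L) = 141 / (0.75 × 0.6 × 70 × 12) = 0.373 in.
Required leg w = t_e / 0.707 = 0.5276 in → use 9/16 in.

w = 9/16 in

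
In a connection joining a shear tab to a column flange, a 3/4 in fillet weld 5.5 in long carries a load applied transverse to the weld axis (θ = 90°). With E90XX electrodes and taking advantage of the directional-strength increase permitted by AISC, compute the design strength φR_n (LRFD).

E90XX → F_EXX = 90 ksi.
t_e = 0.707 × 0.75 = 0.5302 in; A_we = 0.5302 × 5.5 = 2.916 in².
Directional factor: 1.0 + 0.5 sin^1.5(90°) = 1.5.
F_nw = 0.6 × 90 × 1.5 = 81 ksi.
φR_n = 0.75 × 81 × 2.916 = 177.2 kip.

φR_n ≈ 177 kip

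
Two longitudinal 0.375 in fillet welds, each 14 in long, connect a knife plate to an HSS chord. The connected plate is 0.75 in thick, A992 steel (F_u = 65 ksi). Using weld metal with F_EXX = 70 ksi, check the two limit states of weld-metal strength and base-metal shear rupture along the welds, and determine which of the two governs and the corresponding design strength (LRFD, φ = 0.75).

φR_n ≈ 234 kips (weld metal governs)

t_e = 0.707 × 0.375 = 0.2651 in; L = 28 in.
Weld metal: φR_n = 0.75 × 0.6 × 70 × 0.2651 × 28 = 233.8 kips.
Base metal (shear rupture): φR_n = 0.75 × 0.6 × 65 × 0.75 × 28 = 614.2 kips.
Governing: weld metal.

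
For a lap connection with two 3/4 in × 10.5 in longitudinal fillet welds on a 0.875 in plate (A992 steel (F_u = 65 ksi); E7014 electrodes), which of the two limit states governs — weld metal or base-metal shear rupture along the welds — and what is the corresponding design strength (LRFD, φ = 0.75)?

E70XX → F_EXX = 70 ksi.
t_e = 0.707 × 0.75 = 0.5302 in; L = 21 in.
Weld metal: φR_n = 0.75 × 0.6 × 70 × 0.5302 × 21 = 350.8 kip.
Base metal (shear rupture): φR_n = 0.75 × 0.6 × 65 × 0.875 × 21 = 537.5 kip.
Governing: weld metal.

φR_n ≈ 351 kip (weld metal governs)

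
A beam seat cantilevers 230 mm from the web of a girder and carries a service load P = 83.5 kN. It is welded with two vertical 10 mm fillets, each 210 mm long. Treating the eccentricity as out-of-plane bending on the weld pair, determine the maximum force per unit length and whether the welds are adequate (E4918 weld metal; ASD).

f_max ≈ 1320 N/mm; NOT adequate

E49XX → F_EXX = 490 MPa.
L_w = 2 × 210 = 420 mm; section modulus (unit throat) S = 2 × L²/6 = 14700 mm².
Direct shear f_v = P/L_w = 83.5×10³/420 = 198.8 N/mm.
Moment M = P × e = 83.5×10³ × 230 = 19205000 N·mm; bending f_b = M/S = 1306 N/mm.
f_max = √(f_v² + f_b²) = √(198.8² + 1306²) = 1322 N/mm.
r_n/Ω = (1/2.0) × 0.6 × 490 × (0.707 × 10) = 1039 N/mm → NOT adequate.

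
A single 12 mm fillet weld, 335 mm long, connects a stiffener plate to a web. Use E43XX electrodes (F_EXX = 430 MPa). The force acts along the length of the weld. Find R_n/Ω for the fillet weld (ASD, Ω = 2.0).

R_n/Ω ≈ 367 kN

Effective throat t_e = 0.707 × 12 = 8.484 mm.
Total length L = 335 mm; A_we = 8.484 × 335 = 2842 mm².
F_nw = 0.6 F_EXX = 0.6 × 430 = 258 MPa.
R_n = 258 × 2842 × 10⁻³ = 733.3 kN; R_n/Ω = 733.3/2.0 = 366.6 kN.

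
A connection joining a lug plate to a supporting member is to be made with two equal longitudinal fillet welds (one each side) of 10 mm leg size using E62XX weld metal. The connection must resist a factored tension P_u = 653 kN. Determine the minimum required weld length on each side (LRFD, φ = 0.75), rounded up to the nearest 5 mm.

L = 170 mm on each side

E62XX → F_EXX = 620 MPa.
Throat t_e = 0.707 × 10 = 7.07 mm.
φr_n = 0.75 × 0.6 × 620 × 7.07 × 10⁻³ = 1.973 kN/mm.
L_req = P_u / φr_n = 653 / 1.973 = 331 mm total.
Per side: 331 / 2 = 165.5 mm.
Round up → use L = 170 mm on each side.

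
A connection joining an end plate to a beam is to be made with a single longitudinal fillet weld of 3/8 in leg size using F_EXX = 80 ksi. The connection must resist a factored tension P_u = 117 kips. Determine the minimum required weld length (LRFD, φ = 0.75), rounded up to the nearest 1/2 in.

L = 12.5 in

Throat t_e = 0.707 × 0.375 = 0.2651 in.
φr_n = 0.75 × 0.6 × 80 × 0.2651 = 9.544 kips/in.
L_req = P_u / φr_n = 117 / 9.544 = 12.26 in total.
Round up → use L = 12.5 in.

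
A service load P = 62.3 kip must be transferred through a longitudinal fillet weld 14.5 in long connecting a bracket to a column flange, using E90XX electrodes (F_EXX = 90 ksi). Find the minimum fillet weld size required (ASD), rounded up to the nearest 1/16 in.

Total weld length L = 14.5 in.
Required throat t_e = P × Ω / (0.6 F_EXX × L) = 62.3 × 2.0 / (0.6 × 90 × 14.5) = 0.1591 in.
Required leg w = t_e / 0.707 = 0.2251 in → use 1/4 in.

w = 1/4 in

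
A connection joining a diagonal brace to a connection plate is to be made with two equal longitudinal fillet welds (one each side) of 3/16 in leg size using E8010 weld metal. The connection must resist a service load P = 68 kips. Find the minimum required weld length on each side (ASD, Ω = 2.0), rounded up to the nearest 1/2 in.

L = 11 in on each side

E80XX → F_EXX = 80 ksi.
Throat t_e = 0.707 × 0.1875 = 0.1326 in.
r_n/Ω = (0.6 × 80 × 0.1326) / 2.0 = 3.181 kip/in.
L_req = P / (r_n/Ω) = 68 / 3.181 = 21.37 in total.
Per side: 21.37 / 2 = 10.69 in.
Round up → use L = 11 in on each side.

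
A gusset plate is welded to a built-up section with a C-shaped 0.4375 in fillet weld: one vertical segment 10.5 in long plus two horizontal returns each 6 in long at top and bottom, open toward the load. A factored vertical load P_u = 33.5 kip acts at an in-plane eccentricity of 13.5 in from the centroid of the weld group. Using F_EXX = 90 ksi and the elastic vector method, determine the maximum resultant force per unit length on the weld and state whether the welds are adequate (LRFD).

Total weld length L_w = 22.5 in. Treat welds as unit-width lines.
Centroid: x̄ = 2×6×3 / 22.5 = 1.6 in from the vertical weld.
Polar moment about centroid: J = I_x + I_y = [10.5³/12 + 2×6×5.25²] + [10.5×1.6² + 2(6³/12 + 6×1.4²)] = 513.6 in³.
Direct shear f_v = P/L_w = 33.5 / 22.5 = 1.489 kip/in (vertical).
Torsion M = P·e = 33.5 × 13.5 = 452.25 kip·in.
Critical point at (x, y) = (4.4, 5.25) from centroid. f_tx = M·y/J = 4.623 kip/in; f_ty = M·x/J = 3.874 kip/in.
Resultant f_max = √[f_tx² + (f_v + f_ty)²] = √[4.623² + (1.489 + 3.874)²] = 7.08 kip/in.
Capacity per unit length: φr_n = 0.75 × 0.6 × 90 × (0.707 × 0.4375) = 12.53 kip/in.
7.08 ≤ 12.53 → adequate.

f_max ≈ 7.08 kip/in; adequate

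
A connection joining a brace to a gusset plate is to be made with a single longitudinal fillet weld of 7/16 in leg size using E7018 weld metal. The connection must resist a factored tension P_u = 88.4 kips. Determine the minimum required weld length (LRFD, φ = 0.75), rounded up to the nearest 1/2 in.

E70XX → F_EXX = 70 ksi.
Throat t_e = 0.707 × 0.4375 = 0.3093 in.
φr_n = 0.75 × 0.6 × 70 × 0.3093 = 9.743 kips/in.
L_req = P_u / φr_n = 88.4 / 9.743 = 9.073 in total.
Round up → use L = 9.5 in.

L = 9.5 in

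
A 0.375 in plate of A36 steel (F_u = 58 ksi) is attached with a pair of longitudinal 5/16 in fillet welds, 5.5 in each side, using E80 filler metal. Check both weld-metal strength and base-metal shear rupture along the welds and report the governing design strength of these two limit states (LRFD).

φR_n ≈ 87.5 kip (weld metal governs)

E80XX → F_EXX = 80 ksi.
t_e = 0.707 × 0.3125 = 0.2209 in; L = 11 in.
Weld metal: φR_n = 0.75 × 0.6 × 80 × 0.2209 × 11 = 87.49 kip.
Base metal (shear rupture): φR_n = 0.75 × 0.6 × 58 × 0.375 × 11 = 107.7 kip.
Governing: weld metal.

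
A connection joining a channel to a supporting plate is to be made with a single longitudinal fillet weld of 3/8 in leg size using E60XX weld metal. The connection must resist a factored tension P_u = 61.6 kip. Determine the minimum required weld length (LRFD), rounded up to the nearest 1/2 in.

E60XX → F_EXX = 60 ksi.
Throat t_e = 0.707 × 0.375 = 0.2651 in.
φr_n = 0.75 × 0.6 × 60 × 0.2651 = 7.158 kip/in.
L_req = P_u / φr_n = 61.6 / 7.158 = 8.605 in total.
Round up → use L = 9 in.

L = 9 in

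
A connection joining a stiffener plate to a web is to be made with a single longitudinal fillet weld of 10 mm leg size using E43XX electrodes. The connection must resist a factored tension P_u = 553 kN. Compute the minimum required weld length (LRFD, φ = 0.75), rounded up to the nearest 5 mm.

E43XX → F_EXX = 430 MPa.
Throat t_e = 0.707 × 10 = 7.07 mm.
φr_n = 0.75 × 0.6 × 430 × 7.07 × 10⁻³ = 1.368 kN/mm.
L_req = P_u / φr_n = 553 / 1.368 = 404.2 mm total.
Round up → use L = 405 mm.

L = 405 mm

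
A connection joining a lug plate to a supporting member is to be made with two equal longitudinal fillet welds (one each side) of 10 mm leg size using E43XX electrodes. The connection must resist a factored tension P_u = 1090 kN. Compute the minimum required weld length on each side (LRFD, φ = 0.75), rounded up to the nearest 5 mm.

L = 400 mm on each side

E43XX → F_EXX = 430 MPa.
Throat t_e = 0.707 × 10 = 7.07 mm.
φr_n = 0.75 × 0.6 × 430 × 7.07 × 10⁻³ = 1.368 kN/mm.
L_req = P_u / φr_n = 1090 / 1.368 = 796.8 mm total.
Per side: 796.8 / 2 = 398.4 mm.
Round up → use L = 400 mm on each side.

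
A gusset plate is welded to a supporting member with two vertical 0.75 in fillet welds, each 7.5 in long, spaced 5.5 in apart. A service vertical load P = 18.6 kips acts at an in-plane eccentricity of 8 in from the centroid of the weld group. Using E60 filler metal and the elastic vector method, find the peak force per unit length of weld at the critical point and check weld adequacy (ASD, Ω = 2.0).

E60XX → F_EXX = 60 ksi.
Total weld length L_w = 15 in. Treat welds as unit-width lines.
Polar moment about centroid: J = 2[d³/12 + d(b/2)²] = 2[7.5³/12 + 7.5×2.75²] = 183.8 in³.
Direct shear f_v = P/L_w = 18.6 / 15 = 1.24 kip/in (vertical).
Torsion M = P·e = 18.6 × 8 = 148.8 kip·in.
Critical point at (x, y) = (2.75, 3.75) from centroid. f_tx = M·y/J = 3.037 kip/in; f_ty = M·x/J = 2.227 kip/in.
Resultant f_max = √[f_tx² + (f_v + f_ty)²] = √[3.037² + (1.24 + 2.227)²] = 4.609 kip/in.
Capacity per unit length: r_n/Ω = (1/2.0) × 0.6 × 60 × (0.707 × 0.75) = 9.544 kip/in.
4.609 ≤ 9.544 → adequate.

f_max ≈ 4.61 kip/in; adequate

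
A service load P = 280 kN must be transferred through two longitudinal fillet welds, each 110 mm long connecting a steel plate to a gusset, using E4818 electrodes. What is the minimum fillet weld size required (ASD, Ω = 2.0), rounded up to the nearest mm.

w = 13 mm

E48XX → F_EXX = 480 MPa.
Total weld length L = 220 mm.
Required throat t_e = P × Ω / (0.6 F_EXX × L) = 280 × 2.0 / (0.6 × 480 × 220 × 10⁻³) = 8.838 mm.
Required leg w = t_e / 0.707 = 12.5 mm → use 13 mm.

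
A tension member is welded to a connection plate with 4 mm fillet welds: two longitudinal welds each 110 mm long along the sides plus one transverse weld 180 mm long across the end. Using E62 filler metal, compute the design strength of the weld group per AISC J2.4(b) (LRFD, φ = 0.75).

φR_n ≈ 361 kN

E62XX → F_EXX = 620 MPa.
t_e = 0.707 × 4 = 2.828 mm.
R_nwl = 0.6 × 620 × 2.828 × 220 × 10⁻³ = 231.4 kN (longitudinal, 2 welds).
R_nwt = 0.6 × 620 × 2.828 × 180 × 10⁻³ = 189.4 kN (transverse, base value).
(i) R_nwl + R_nwt = 420.8 kN; (ii) 0.85 R_nwl + 1.5 R_nwt = 480.8 kN.
R_n = max = 480.8 kN [governs: (ii)]; φR_n = 360.6 kN.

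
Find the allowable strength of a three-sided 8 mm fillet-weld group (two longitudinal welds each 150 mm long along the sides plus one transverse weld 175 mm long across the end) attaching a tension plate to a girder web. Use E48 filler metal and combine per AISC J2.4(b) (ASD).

E48XX → F_EXX = 480 MPa.
t_e = 0.707 × 8 = 5.656 mm.
R_nwl = 0.6 × 480 × 5.656 × 300 × 10⁻³ = 488.7 kN (longitudinal, 2 welds).
R_nwt = 0.6 × 480 × 5.656 × 175 × 10⁻³ = 285.1 kN (transverse, base value).
(i) R_nwl + R_nwt = 773.7 kN; (ii) 0.85 R_nwl + 1.5 R_nwt = 843 kN.
R_n = max = 843 kN [governs: (ii)]; R_n/Ω = 421.5 kN.

R_n/Ω ≈ 421 kN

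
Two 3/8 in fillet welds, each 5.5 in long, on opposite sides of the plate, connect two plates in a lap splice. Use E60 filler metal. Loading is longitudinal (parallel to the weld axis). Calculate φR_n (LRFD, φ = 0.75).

φR_n ≈ 78.7 kips

E60XX → F_EXX = 60 ksi.
Effective throat t_e = 0.707 × 0.375 = 0.2651 in.
Total length L = 11 in; A_we = 0.2651 × 11 = 2.916 in².
F_nw = 0.6 F_EXX = 0.6 × 60 = 36 ksi.
φR_n = 0.75 × 36 × 2.916 = 78.74 kips.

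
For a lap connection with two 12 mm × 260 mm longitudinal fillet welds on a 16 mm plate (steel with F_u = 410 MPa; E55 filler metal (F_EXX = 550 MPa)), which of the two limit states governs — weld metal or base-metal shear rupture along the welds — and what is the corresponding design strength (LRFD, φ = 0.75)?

t_e = 0.707 × 12 = 8.484 mm; L = 520 mm.
Weld metal: φR_n = 0.75 × 0.6 × 550 × 8.484 × 520 × 10⁻³ = 1092 kN.
Base metal (shear rupture): φR_n = 0.75 × 0.6 × 410 × 16 × 520 × 10⁻³ = 1535 kN.
Governing: weld metal.

φR_n ≈ 1090 kN (weld metal governs)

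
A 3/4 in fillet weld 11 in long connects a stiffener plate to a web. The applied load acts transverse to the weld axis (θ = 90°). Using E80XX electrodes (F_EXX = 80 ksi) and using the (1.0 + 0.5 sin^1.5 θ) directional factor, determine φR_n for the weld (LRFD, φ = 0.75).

φR_n ≈ 315 kips

t_e = 0.707 × 0.75 = 0.5302 in; A_we = 0.5302 × 11 = 5.833 in².
Directional factor: 1.0 + 0.5 sin^1.5(90°) = 1.5.
F_nw = 0.6 × 80 × 1.5 = 72 ksi.
φR_n = 0.75 × 72 × 5.833 = 315 kips.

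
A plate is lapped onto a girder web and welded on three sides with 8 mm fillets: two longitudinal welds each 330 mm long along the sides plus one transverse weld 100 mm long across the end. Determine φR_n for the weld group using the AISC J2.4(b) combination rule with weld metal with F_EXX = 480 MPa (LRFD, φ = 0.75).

t_e = 0.707 × 8 = 5.656 mm.
R_nwl = 0.6 × 480 × 5.656 × 660 × 10⁻³ = 1075 kN (longitudinal, 2 welds).
R_nwt = 0.6 × 480 × 5.656 × 100 × 10⁻³ = 162.9 kN (transverse, base value).
(i) R_nwl + R_nwt = 1238 kN; (ii) 0.85 R_nwl + 1.5 R_nwt = 1158 kN.
R_n = max = 1238 kN [governs: (i)]; φR_n = 928.5 kN.

φR_n ≈ 928 kN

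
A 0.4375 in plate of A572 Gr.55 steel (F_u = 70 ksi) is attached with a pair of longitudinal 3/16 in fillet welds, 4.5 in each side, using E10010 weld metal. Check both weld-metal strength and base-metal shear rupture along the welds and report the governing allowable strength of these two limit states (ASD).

R_n/Ω ≈ 35.8 kip (weld metal governs)

E100XX → F_EXX = 100 ksi.
t_e = 0.707 × 0.1875 = 0.1326 in; L = 9 in.
Weld metal: R_n/Ω = (1/2.0) × 0.6 × 100 × 0.1326 × 9 = 35.79 kip.
Base metal (shear rupture): R_n/Ω = (1/2.0) × 0.6 × 70 × 0.4375 × 9 = 82.69 kip.
Governing: weld metal.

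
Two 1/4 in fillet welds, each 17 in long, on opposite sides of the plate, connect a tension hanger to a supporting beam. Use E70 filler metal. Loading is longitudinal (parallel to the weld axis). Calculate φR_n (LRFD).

φR_n ≈ 189 kips

E70XX → F_EXX = 70 ksi.
Effective throat t_e = 0.707 × 0.25 = 0.1767 in.
Total length L = 34 in; A_we = 0.1767 × 34 = 6.01 in².
F_nw = 0.6 F_EXX = 0.6 × 70 = 42 ksi.
φR_n = 0.75 × 42 × 6.01 = 189.3 kips.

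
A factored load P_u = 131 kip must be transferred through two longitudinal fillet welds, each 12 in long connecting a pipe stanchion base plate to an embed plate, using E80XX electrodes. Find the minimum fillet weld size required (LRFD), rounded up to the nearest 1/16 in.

E80XX → F_EXX = 80 ksi.
Total weld length L = 24 in.
Required throat t_e = P_u / (φ × 0.6 F_EXX × L) = 131 / (0.75 × 0.6 × 80 × 24) = 0.1516 in.
Required leg w = t_e / 0.707 = 0.2145 in → use 1/4 in.

w = 1/4 in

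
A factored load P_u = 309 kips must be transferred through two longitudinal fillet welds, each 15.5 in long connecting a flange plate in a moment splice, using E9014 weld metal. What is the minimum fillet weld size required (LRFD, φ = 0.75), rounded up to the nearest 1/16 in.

E90XX → F_EXX = 90 ksi.
Total weld length L = 31 in.
Required throat t_e = P_u / (φ × 0.6 F_EXX × L) = 309 / (0.75 × 0.6 × 90 × 31) = 0.2461 in.
Required leg w = t_e / 0.707 = 0.3481 in → use 3/8 in.

w = 3/8 in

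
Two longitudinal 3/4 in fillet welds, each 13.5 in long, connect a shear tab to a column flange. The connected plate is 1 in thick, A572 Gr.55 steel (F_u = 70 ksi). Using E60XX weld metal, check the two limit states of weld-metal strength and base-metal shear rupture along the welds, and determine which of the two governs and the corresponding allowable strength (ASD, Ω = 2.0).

R_n/Ω ≈ 258 kips (weld metal governs)

E60XX → F_EXX = 60 ksi.
t_e = 0.707 × 0.75 = 0.5302 in; L = 27 in.
Weld metal: R_n/Ω = (1/2.0) × 0.6 × 60 × 0.5302 × 27 = 257.7 kips.
Base metal (shear rupture): R_n/Ω = (1/2.0) × 0.6 × 70 × 1 × 27 = 567 kips.
Governing: weld metal.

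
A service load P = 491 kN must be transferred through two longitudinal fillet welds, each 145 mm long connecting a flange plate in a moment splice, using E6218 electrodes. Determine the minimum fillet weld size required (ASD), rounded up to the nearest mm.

E62XX → F_EXX = 620 MPa.
Total weld length L = 290 mm.
Required throat t_e = P × Ω / (0.6 F_EXX × L) = 491 × 2.0 / (0.6 × 620 × 290 × 10⁻³) = 9.103 mm.
Required leg w = t_e / 0.707 = 12.88 mm → use 13 mm.

w = 13 mm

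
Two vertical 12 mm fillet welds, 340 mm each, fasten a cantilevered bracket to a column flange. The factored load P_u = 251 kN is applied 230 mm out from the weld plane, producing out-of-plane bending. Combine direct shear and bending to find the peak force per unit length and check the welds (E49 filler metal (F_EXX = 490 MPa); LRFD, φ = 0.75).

L_w = 2 × 340 = 680 mm; section modulus (unit throat) S = 2 × L²/6 = 38530 mm².
Direct shear f_v = P/L_w = 251×10³/680 = 369.1 N/mm.
Moment M = P × e = 251×10³ × 230 = 57730000 N·mm; bending f_b = M/S = 1498 N/mm.
f_max = √(f_v² + f_b²) = √(369.1² + 1498²) = 1543 N/mm.
φr_n = 0.75 × 0.6 × 490 × (0.707 × 12) = 1871 N/mm → adequate.

f_max ≈ 1540 N/mm; adequate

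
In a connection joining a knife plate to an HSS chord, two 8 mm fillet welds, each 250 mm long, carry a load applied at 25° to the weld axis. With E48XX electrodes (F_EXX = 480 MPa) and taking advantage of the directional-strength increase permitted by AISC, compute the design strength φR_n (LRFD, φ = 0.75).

φR_n ≈ 695 kN

t_e = 0.707 × 8 = 5.656 mm; A_we = 5.656 × 500 = 2828 mm².
Directional factor: 1.0 + 0.5 sin^1.5(25°) = 1.137.
F_nw = 0.6 × 480 × 1.137 = 327.6 MPa.
φR_n = 0.75 × 327.6 × 2828 × 10⁻³ = 694.8 kN.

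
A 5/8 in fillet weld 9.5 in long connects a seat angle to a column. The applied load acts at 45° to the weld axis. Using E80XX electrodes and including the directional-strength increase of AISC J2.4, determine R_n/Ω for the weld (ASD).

R_n/Ω ≈ 131 kips

E80XX → F_EXX = 80 ksi.
t_e = 0.707 × 0.625 = 0.4419 in; A_we = 0.4419 × 9.5 = 4.198 in².
Directional factor: 1.0 + 0.5 sin^1.5(45°) = 1.297.
F_nw = 0.6 × 80 × 1.297 = 62.27 ksi.
R_n/Ω = (62.27 × 4.198) / 2.0 = 130.7 kips.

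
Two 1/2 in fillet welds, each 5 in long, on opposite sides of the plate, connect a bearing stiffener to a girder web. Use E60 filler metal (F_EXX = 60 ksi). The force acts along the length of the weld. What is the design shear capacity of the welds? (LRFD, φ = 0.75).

φR_n ≈ 95.4 kips

Effective throat t_e = 0.707 × 0.5 = 0.3535 in.
Total length L = 10 in; A_we = 0.3535 × 10 = 3.535 in².
F_nw = 0.6 F_EXX = 0.6 × 60 = 36 ksi.
φR_n = 0.75 × 36 × 3.535 = 95.44 kips.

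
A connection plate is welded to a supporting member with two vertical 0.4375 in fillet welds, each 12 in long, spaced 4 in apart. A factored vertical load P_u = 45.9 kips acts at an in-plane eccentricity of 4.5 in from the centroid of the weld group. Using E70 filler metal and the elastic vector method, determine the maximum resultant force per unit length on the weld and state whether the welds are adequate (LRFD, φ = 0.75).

f_max ≈ 4.4 kip/in; adequate

E70XX → F_EXX = 70 ksi.
Total weld length L_w = 24 in. Treat welds as unit-width lines.
Polar moment about centroid: J = 2[d³/12 + d(b/2)²] = 2[12³/12 + 12×2²] = 384 in³.
Direct shear f_v = P/L_w = 45.9 / 24 = 1.912 kip/in (vertical).
Torsion M = P·e = 45.9 × 4.5 = 206.55 kip·in.
Critical point at (x, y) = (2, 6) from centroid. f_tx = M·y/J = 3.227 kip/in; f_ty = M·x/J = 1.076 kip/in.
Resultant f_max = √[f_tx² + (f_v + f_ty)²] = √[3.227² + (1.912 + 1.076)²] = 4.398 kip/in.
Capacity per unit length: φr_n = 0.75 × 0.6 × 70 × (0.707 × 0.4375) = 9.743 kip/in.
4.398 ≤ 9.743 → adequate.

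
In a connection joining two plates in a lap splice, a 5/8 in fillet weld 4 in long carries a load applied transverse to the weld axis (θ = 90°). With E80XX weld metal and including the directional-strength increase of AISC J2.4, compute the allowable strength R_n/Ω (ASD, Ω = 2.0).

R_n/Ω ≈ 63.6 kip

E80XX → F_EXX = 80 ksi.
t_e = 0.707 × 0.625 = 0.4419 in; A_we = 0.4419 × 4 = 1.767 in².
Directional factor: 1.0 + 0.5 sin^1.5(90°) = 1.5.
F_nw = 0.6 × 80 × 1.5 = 72 ksi.
R_n/Ω = (72 × 1.767) / 2.0 = 63.63 kip.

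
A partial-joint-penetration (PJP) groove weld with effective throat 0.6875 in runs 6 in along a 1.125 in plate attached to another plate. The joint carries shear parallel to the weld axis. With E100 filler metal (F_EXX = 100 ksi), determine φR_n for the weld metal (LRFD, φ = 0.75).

φR_n ≈ 186 kip

Effective throat (given) t_e = 0.6875 in.
A_we = 0.6875 × 6 = 4.125 in².
F_nw = 0.6 F_EXX = 60 ksi.
φR_n = 0.75 × 60 × 4.125 = 185.6 kip.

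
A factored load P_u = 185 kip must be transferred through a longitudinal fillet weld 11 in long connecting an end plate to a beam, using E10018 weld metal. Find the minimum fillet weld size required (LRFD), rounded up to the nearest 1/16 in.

w = 9/16 in

E100XX → F_EXX = 100 ksi.
Total weld length L = 11 in.
Required throat t_e = P_u / (φ × 0.6 F_EXX × L) = 185 / (0.75 × 0.6 × 100 × 11) = 0.3737 in.
Required leg w = t_e / 0.707 = 0.5286 in → use 9/16 in.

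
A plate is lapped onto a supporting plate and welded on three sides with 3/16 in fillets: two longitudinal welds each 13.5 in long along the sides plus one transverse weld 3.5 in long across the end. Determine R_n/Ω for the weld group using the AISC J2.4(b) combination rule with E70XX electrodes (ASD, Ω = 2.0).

E70XX → F_EXX = 70 ksi.
t_e = 0.707 × 0.1875 = 0.1326 in.
R_nwl = 0.6 × 70 × 0.1326 × 27 = 150.3 kip (longitudinal, 2 welds).
R_nwt = 0.6 × 70 × 0.1326 × 3.5 = 19.49 kip (transverse, base value).
(i) R_nwl + R_nwt = 169.8 kip; (ii) 0.85 R_nwl + 1.5 R_nwt = 157 kip.
R_n = max = 169.8 kip [governs: (i)]; R_n/Ω = 84.91 kip.

R_n/Ω ≈ 84.9 kip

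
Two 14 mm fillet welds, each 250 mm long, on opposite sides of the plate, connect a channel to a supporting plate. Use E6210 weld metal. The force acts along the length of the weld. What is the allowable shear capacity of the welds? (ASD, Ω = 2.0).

R_n/Ω ≈ 921 kN

E62XX → F_EXX = 620 MPa.
Effective throat t_e = 0.707 × 14 = 9.898 mm.
Total length L = 500 mm; A_we = 9.898 × 500 = 4949 mm².
F_nw = 0.6 F_EXX = 0.6 × 620 = 372 MPa.
R_n = 372 × 4949 × 10⁻³ = 1841 kN; R_n/Ω = 1841/2.0 = 920.5 kN.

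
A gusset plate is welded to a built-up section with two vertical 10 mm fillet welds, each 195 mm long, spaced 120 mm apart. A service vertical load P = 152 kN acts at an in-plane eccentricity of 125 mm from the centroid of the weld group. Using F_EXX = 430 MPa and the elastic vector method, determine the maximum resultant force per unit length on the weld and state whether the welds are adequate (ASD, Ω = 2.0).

f_max ≈ 1080 N/mm; NOT adequate

Total weld length L_w = 390 mm. Treat welds as unit-width lines.
Polar moment about centroid: J = 2[d³/12 + d(b/2)²] = 2[195³/12 + 195×60²] = 2640000 mm³.
Direct shear f_v = P/L_w = 152×10³ / 390 = 389.7 N/mm (vertical).
Torsion M = P·e = 152×10³ × 125 = 19000000 N·mm.
Critical point at (x, y) = (60, 97.5) from centroid. f_tx = M·y/J = 701.8 N/mm; f_ty = M·x/J = 431.8 N/mm.
Resultant f_max = √[f_tx² + (f_v + f_ty)²] = √[701.8² + (389.7 + 431.8)²] = 1080 N/mm.
Capacity per unit length: r_n/Ω = (1/2.0) × 0.6 × 430 × (0.707 × 10) = 912 N/mm.
1080 > 912 → NOT adequate.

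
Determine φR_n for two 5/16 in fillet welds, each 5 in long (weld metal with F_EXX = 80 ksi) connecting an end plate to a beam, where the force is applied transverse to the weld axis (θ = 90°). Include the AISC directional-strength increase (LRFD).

φR_n ≈ 119 kip

t_e = 0.707 × 0.3125 = 0.2209 in; A_we = 0.2209 × 10 = 2.209 in².
Directional factor: 1.0 + 0.5 sin^1.5(90°) = 1.5.
F_nw = 0.6 × 80 × 1.5 = 72 ksi.
φR_n = 0.75 × 72 × 2.209 = 119.3 kip.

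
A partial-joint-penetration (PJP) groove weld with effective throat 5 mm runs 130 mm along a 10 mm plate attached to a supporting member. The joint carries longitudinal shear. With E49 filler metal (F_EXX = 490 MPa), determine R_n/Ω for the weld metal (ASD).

R_n/Ω ≈ 95.5 kN

Effective throat (given) t_e = 5 mm.
A_we = 5 × 130 = 650 mm².
F_nw = 0.6 F_EXX = 294 MPa.
R_n/Ω = (294 × 650) / 2.0 × 10⁻³ = 95.55 kN.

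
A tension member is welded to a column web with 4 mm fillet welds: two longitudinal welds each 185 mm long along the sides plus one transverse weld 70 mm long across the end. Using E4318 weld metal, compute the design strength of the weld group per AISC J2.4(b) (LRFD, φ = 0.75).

φR_n ≈ 241 kN

E43XX → F_EXX = 430 MPa.
t_e = 0.707 × 4 = 2.828 mm.
R_nwl = 0.6 × 430 × 2.828 × 370 × 10⁻³ = 270 kN (longitudinal, 2 welds).
R_nwt = 0.6 × 430 × 2.828 × 70 × 10⁻³ = 51.07 kN (transverse, base value).
(i) R_nwl + R_nwt = 321 kN; (ii) 0.85 R_nwl + 1.5 R_nwt = 306.1 kN.
R_n = max = 321 kN [governs: (i)]; φR_n = 240.8 kN.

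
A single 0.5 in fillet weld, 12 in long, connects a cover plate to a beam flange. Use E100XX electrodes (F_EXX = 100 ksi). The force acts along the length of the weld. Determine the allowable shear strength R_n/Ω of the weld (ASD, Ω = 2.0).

R_n/Ω ≈ 127 kips

Effective throat t_e = 0.707 × 0.5 = 0.3535 in.
Total length L = 12 in; A_we = 0.3535 × 12 = 4.242 in².
F_nw = 0.6 F_EXX = 0.6 × 100 = 60 ksi.
R_n = 60 × 4.242 = 254.5 kips; R_n/Ω = 254.5/2.0 = 127.3 kips.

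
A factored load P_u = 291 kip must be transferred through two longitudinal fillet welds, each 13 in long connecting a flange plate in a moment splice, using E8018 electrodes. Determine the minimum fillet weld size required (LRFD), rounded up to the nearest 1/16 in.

w = 1/2 in

E80XX → F_EXX = 80 ksi.
Total weld length L = 26 in.
Required throat t_e = P_u / (φ × 0.6 F_EXX × L) = 291 / (0.75 × 0.6 × 80 × 26) = 0.3109 in.
Required leg w = t_e / 0.707 = 0.4397 in → use 1/2 in.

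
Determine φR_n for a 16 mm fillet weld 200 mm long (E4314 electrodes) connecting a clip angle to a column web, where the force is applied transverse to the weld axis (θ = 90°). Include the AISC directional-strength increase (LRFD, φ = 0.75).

φR_n ≈ 657 kN

E43XX → F_EXX = 430 MPa.
t_e = 0.707 × 16 = 11.31 mm; A_we = 11.31 × 200 = 2262 mm².
Directional factor: 1.0 + 0.5 sin^1.5(90°) = 1.5.
F_nw = 0.6 × 430 × 1.5 = 387 MPa.
φR_n = 0.75 × 387 × 2262 × 10⁻³ = 656.7 kN.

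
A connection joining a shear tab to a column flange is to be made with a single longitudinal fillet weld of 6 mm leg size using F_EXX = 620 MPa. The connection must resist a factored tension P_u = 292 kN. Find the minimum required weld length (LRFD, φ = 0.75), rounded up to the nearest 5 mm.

Throat t_e = 0.707 × 6 = 4.242 mm.
φr_n = 0.75 × 0.6 × 620 × 4.242 × 10⁻³ = 1.184 kN/mm.
L_req = P_u / φr_n = 292 / 1.184 = 246.7 mm total.
Round up → use L = 250 mm.

L = 250 mm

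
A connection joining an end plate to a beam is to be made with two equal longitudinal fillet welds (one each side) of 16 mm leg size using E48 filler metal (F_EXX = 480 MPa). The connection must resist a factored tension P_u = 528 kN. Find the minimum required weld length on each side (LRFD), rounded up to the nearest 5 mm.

Throat t_e = 0.707 × 16 = 11.31 mm.
φr_n = 0.75 × 0.6 × 480 × 11.31 × 10⁻³ = 2.443 kN/mm.
L_req = P_u / φr_n = 528 / 2.443 = 216.1 mm total.
Per side: 216.1 / 2 = 108 mm.
Round up → use L = 110 mm on each side.

L = 110 mm on each side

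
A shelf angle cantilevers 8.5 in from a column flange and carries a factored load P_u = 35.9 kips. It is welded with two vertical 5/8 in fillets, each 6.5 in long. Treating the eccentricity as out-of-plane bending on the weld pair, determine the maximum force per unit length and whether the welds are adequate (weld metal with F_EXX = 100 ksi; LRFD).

L_w = 2 × 6.5 = 13 in; section modulus (unit throat) S = 2 × L²/6 = 14.08 in².
Direct shear f_v = P/L_w = 35.9/13 = 2.762 kip/in.
Moment M = P × e = 35.9 × 8.5 = 305.15 kip·in; bending f_b = M/S = 21.67 kip/in.
f_max = √(f_v² + f_b²) = √(2.762² + 21.67²) = 21.84 kip/in.
φr_n = 0.75 × 0.6 × 100 × (0.707 × 0.625) = 19.88 kip/in → NOT adequate.

f_max ≈ 21.8 kip/in; NOT adequate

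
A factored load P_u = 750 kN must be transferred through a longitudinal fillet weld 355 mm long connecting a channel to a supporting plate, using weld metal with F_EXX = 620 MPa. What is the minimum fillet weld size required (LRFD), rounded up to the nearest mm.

w = 11 mm

Total weld length L = 355 mm.
Required throat t_e = P_u / (φ × 0.6 F_EXX × L) = 750 / (0.75 × 0.6 × 620 × 355 × 10⁻³) = 7.572 mm.
Required leg w = t_e / 0.707 = 10.71 mm → use 11 mm.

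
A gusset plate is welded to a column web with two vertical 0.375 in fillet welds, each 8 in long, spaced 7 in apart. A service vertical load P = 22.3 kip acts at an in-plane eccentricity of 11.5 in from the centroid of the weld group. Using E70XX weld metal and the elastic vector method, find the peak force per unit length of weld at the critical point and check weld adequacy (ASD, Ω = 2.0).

f_max ≈ 5.86 kip/in; NOT adequate

E70XX → F_EXX = 70 ksi.
Total weld length L_w = 16 in. Treat welds as unit-width lines.
Polar moment about centroid: J = 2[d³/12 + d(b/2)²] = 2[8³/12 + 8×3.5²] = 281.3 in³.
Direct shear f_v = P/L_w = 22.3 / 16 = 1.394 kip/in (vertical).
Torsion M = P·e = 22.3 × 11.5 = 256.45 kip·in.
Critical point at (x, y) = (3.5, 4) from centroid. f_tx = M·y/J = 3.646 kip/in; f_ty = M·x/J = 3.19 kip/in.
Resultant f_max = √[f_tx² + (f_v + f_ty)²] = √[3.646² + (1.394 + 3.19)²] = 5.857 kip/in.
Capacity per unit length: r_n/Ω = (1/2.0) × 0.6 × 70 × (0.707 × 0.375) = 5.568 kip/in.
5.857 > 5.568 → NOT adequate.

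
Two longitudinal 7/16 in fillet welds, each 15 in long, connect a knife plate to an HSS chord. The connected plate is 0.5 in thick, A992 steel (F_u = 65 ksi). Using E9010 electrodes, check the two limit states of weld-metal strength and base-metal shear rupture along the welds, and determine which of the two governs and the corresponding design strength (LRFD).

E90XX → F_EXX = 90 ksi.
t_e = 0.707 × 0.4375 = 0.3093 in; L = 30 in.
Weld metal: φR_n = 0.75 × 0.6 × 90 × 0.3093 × 30 = 375.8 kips.
Base metal (shear rupture): φR_n = 0.75 × 0.6 × 65 × 0.5 × 30 = 438.8 kips.
Governing: weld metal.

φR_n ≈ 376 kips (weld metal governs)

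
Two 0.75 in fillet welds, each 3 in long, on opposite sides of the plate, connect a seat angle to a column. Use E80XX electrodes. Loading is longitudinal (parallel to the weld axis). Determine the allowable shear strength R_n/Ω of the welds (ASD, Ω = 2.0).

E80XX → F_EXX = 80 ksi.
Effective throat t_e = 0.707 × 0.75 = 0.5302 in.
Total length L = 6 in; A_we = 0.5302 × 6 = 3.181 in².
F_nw = 0.6 F_EXX = 0.6 × 80 = 48 ksi.
R_n = 48 × 3.181 = 152.7 kips; R_n/Ω = 152.7/2.0 = 76.36 kips.

R_n/Ω ≈ 76.4 kips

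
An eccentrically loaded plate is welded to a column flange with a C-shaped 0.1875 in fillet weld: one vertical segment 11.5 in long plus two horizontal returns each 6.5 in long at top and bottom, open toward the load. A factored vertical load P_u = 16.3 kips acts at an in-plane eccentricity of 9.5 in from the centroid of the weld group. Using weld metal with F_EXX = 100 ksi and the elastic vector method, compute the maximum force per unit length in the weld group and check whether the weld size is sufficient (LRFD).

f_max ≈ 2.22 kip/in; adequate

Total weld length L_w = 24.5 in. Treat welds as unit-width lines.
Centroid: x̄ = 2×6.5×3.25 / 24.5 = 1.724 in from the vertical weld.
Polar moment about centroid: J = I_x + I_y = [11.5³/12 + 2×6.5×5.75²] + [11.5×1.724² + 2(6.5³/12 + 6.5×1.526²)] = 666.8 in³.
Direct shear f_v = P/L_w = 16.3 / 24.5 = 0.6653 kip/in (vertical).
Torsion M = P·e = 16.3 × 9.5 = 154.85 kip·in.
Critical point at (x, y) = (4.776, 5.75) from centroid. f_tx = M·y/J = 1.335 kip/in; f_ty = M·x/J = 1.109 kip/in.
Resultant f_max = √[f_tx² + (f_v + f_ty)²] = √[1.335² + (0.6653 + 1.109)²] = 2.221 kip/in.
Capacity per unit length: φr_n = 0.75 × 0.6 × 100 × (0.707 × 0.1875) = 5.965 kip/in.
2.221 ≤ 5.965 → adequate.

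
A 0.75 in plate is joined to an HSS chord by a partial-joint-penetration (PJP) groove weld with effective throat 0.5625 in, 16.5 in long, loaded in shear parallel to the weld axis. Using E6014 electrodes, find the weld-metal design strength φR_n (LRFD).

φR_n ≈ 251 kip

E60XX → F_EXX = 60 ksi.
Effective throat (given) t_e = 0.5625 in.
A_we = 0.5625 × 16.5 = 9.281 in².
F_nw = 0.6 F_EXX = 36 ksi.
φR_n = 0.75 × 36 × 9.281 = 250.6 kip.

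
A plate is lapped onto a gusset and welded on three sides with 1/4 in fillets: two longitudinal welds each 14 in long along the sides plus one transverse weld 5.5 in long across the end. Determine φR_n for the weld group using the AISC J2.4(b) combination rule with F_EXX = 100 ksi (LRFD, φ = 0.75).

φR_n ≈ 266 kip

t_e = 0.707 × 0.25 = 0.1767 in.
R_nwl = 0.6 × 100 × 0.1767 × 28 = 296.9 kip (longitudinal, 2 welds).
R_nwt = 0.6 × 100 × 0.1767 × 5.5 = 58.33 kip (transverse, base value).
(i) R_nwl + R_nwt = 355.3 kip; (ii) 0.85 R_nwl + 1.5 R_nwt = 339.9 kip.
R_n = max = 355.3 kip [governs: (i)]; φR_n = 266.5 kip.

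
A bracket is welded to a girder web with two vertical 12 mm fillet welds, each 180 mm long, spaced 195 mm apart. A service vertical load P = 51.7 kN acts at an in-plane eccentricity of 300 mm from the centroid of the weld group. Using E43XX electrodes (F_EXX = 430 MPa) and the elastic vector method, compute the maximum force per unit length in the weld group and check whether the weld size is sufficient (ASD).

Total weld length L_w = 360 mm. Treat welds as unit-width lines.
Polar moment about centroid: J = 2[d³/12 + d(b/2)²] = 2[180³/12 + 180×97.5²] = 4394000 mm³.
Direct shear f_v = P/L_w = 51.7×10³ / 360 = 143.6 N/mm (vertical).
Torsion M = P·e = 51.7×10³ × 300 = 15510000 N·mm.
Critical point at (x, y) = (97.5, 90) from centroid. f_tx = M·y/J = 317.7 N/mm; f_ty = M·x/J = 344.1 N/mm.
Resultant f_max = √[f_tx² + (f_v + f_ty)²] = √[317.7² + (143.6 + 344.1)²] = 582.1 N/mm.
Capacity per unit length: r_n/Ω = (1/2.0) × 0.6 × 430 × (0.707 × 12) = 1094 N/mm.
582.1 ≤ 1094 → adequate.

f_max ≈ 582 N/mm; adequate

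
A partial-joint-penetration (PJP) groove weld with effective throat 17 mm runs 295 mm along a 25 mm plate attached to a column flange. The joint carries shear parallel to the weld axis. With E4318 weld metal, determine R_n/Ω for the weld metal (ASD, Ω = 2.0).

E43XX → F_EXX = 430 MPa.
Effective throat (given) t_e = 17 mm.
A_we = 17 × 295 = 5015 mm².
F_nw = 0.6 F_EXX = 258 MPa.
R_n/Ω = (258 × 5015) / 2.0 × 10⁻³ = 646.9 kN.

R_n/Ω ≈ 647 kN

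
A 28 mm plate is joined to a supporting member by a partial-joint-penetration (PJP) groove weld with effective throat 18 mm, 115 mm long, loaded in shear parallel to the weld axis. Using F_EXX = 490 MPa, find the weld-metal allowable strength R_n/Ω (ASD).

Effective throat (given) t_e = 18 mm.
A_we = 18 × 115 = 2070 mm².
F_nw = 0.6 F_EXX = 294 MPa.
R_n/Ω = (294 × 2070) / 2.0 × 10⁻³ = 304.3 kN.

R_n/Ω ≈ 304 kN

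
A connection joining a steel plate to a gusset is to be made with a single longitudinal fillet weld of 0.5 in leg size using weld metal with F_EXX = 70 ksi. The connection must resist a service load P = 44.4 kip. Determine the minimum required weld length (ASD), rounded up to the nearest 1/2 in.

Throat t_e = 0.707 × 0.5 = 0.3535 in.
r_n/Ω = (0.6 × 70 × 0.3535) / 2.0 = 7.423 kip/in.
L_req = P / (r_n/Ω) = 44.4 / 7.423 = 5.981 in total.
Round up → use L = 6 in.

L = 6 in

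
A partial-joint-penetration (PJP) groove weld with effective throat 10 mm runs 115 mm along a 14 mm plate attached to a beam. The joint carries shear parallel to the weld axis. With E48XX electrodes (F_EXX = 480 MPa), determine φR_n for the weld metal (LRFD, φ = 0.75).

Effective throat (given) t_e = 10 mm.
A_we = 10 × 115 = 1150 mm².
F_nw = 0.6 F_EXX = 288 MPa.
φR_n = 0.75 × 288 × 1150 × 10⁻³ = 248.4 kN.

φR_n ≈ 248 kN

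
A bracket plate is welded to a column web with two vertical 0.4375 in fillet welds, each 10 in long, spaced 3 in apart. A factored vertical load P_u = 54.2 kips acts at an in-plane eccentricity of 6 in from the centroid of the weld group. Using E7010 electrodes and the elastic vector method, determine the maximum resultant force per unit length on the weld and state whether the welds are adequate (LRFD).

E70XX → F_EXX = 70 ksi.
Total weld length L_w = 20 in. Treat welds as unit-width lines.
Polar moment about centroid: J = 2[d³/12 + d(b/2)²] = 2[10³/12 + 10×1.5²] = 211.7 in³.
Direct shear f_v = P/L_w = 54.2 / 20 = 2.71 kip/in (vertical).
Torsion M = P·e = 54.2 × 6 = 325.2 kip·in.
Critical point at (x, y) = (1.5, 5) from centroid. f_tx = M·y/J = 7.682 kip/in; f_ty = M·x/J = 2.305 kip/in.
Resultant f_max = √[f_tx² + (f_v + f_ty)²] = √[7.682² + (2.71 + 2.305)²] = 9.174 kip/in.
Capacity per unit length: φr_n = 0.75 × 0.6 × 70 × (0.707 × 0.4375) = 9.743 kip/in.
9.174 ≤ 9.743 → adequate.

f_max ≈ 9.17 kip/in; adequate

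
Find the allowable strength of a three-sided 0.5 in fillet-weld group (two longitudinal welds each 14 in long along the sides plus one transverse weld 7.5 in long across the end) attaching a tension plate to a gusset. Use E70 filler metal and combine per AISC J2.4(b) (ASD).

E70XX → F_EXX = 70 ksi.
t_e = 0.707 × 0.5 = 0.3535 in.
R_nwl = 0.6 × 70 × 0.3535 × 28 = 415.7 kip (longitudinal, 2 welds).
R_nwt = 0.6 × 70 × 0.3535 × 7.5 = 111.4 kip (transverse, base value).
(i) R_nwl + R_nwt = 527.1 kip; (ii) 0.85 R_nwl + 1.5 R_nwt = 520.4 kip.
R_n = max = 527.1 kip [governs: (i)]; R_n/Ω = 263.5 kip.

R_n/Ω ≈ 264 kip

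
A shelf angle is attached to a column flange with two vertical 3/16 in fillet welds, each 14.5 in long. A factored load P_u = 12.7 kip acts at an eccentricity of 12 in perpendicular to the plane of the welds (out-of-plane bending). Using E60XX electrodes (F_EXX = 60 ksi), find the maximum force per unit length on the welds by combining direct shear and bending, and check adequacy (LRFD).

L_w = 2 × 14.5 = 29 in; section modulus (unit throat) S = 2 × L²/6 = 70.08 in².
Direct shear f_v = P/L_w = 12.7/29 = 0.4379 kip/in.
Moment M = P × e = 12.7 × 12 = 152.4 kip·in; bending f_b = M/S = 2.175 kip/in.
f_max = √(f_v² + f_b²) = √(0.4379² + 2.175²) = 2.218 kip/in.
φr_n = 0.75 × 0.6 × 60 × (0.707 × 0.1875) = 3.579 kip/in → adequate.

f_max ≈ 2.22 kip/in; adequate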